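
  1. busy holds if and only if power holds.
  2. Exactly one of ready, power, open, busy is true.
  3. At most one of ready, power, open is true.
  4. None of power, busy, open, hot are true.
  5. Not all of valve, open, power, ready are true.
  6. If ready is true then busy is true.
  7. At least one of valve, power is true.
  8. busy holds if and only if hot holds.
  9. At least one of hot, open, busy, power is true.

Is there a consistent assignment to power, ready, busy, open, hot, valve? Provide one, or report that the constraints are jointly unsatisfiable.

Case hot = True:
  Constraint (4) is violated (hot=T) — contradiction.
Case hot = False:
  (4) forces power = False.
  (1) with power=F forces busy = False.
  (4) forces open = False.
  Constraint (9) is violated (hot=F, open=F, busy=F, power=F) — contradiction.
Both cases fail — unsatisfiable.

Unsatisfiable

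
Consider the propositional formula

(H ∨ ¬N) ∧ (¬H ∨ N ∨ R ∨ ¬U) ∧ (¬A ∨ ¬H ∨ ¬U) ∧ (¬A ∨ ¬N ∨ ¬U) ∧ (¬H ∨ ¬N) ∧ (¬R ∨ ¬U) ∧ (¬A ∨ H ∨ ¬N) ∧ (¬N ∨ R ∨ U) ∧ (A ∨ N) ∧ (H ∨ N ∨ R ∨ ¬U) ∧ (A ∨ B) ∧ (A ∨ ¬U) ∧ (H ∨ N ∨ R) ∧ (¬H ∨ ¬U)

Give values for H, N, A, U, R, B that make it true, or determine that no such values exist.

Set H = False.
  then (H ∨ ¬N) forces N = False.
  then (A ∨ N) forces A = True.
  then (H ∨ N ∨ R) forces R = True.
  then (¬R ∨ ¬U) forces U = False.
Set B = False.
All clauses satisfied.

H = False, N = False, A = True, U = False, R = True, B = False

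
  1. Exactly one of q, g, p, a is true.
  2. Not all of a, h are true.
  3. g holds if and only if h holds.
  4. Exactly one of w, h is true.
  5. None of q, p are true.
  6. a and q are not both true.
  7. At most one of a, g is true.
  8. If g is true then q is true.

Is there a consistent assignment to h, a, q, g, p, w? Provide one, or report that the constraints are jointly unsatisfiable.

h = False, a = True, q = False, g = False, p = False, w = True

  (1) {q, g, p, a}: 1 true — exactly one ✓
  (2) {a, h}: 1/2 true — not all ✓
  (3) g=F, h=F — same ✓
  (4) {w, h}: 1 true — exactly one ✓
  (5) {q, p}: 0 true — none ✓
  (6) a=T, q=F — not both ✓
  (7) {a, g}: 1 true — at most one ✓
  (8) g=F ⇒ q: vacuous ✓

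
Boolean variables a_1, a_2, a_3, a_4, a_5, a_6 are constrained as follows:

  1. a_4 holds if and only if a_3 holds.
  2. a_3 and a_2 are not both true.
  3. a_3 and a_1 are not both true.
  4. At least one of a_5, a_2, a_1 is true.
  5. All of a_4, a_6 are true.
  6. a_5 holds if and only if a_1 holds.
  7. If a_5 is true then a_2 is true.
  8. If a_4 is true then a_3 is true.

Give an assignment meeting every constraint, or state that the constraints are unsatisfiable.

Case a_4 = True:
  (1) with a_4=T forces a_3 = True.
  (2) with a_3=T forces a_2 = False.
  (3) with a_3=T forces a_1 = False.
  (4) with a_2=F, a_1=F forces a_5 = True.
  Constraint (6) is violated (a_5=T, a_1=F) — contradiction.
Case a_4 = False:
  Constraint (5) is violated (a_4=F) — contradiction.
Both cases fail — unsatisfiable.

UNSATISFIABLE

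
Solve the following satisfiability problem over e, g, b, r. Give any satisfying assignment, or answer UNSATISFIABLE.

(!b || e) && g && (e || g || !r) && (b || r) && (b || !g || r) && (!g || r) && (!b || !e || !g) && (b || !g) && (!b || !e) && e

Case b = True:
  (!b || e) forces e = True.
  Clause (!b || !e) is falsified — contradiction.
Case b = False:
  (g) forces g = True.
  Clause (b || !g) is falsified — contradiction.
Both cases fail, so the formula is unsatisfiable.

UNSATISFIABLE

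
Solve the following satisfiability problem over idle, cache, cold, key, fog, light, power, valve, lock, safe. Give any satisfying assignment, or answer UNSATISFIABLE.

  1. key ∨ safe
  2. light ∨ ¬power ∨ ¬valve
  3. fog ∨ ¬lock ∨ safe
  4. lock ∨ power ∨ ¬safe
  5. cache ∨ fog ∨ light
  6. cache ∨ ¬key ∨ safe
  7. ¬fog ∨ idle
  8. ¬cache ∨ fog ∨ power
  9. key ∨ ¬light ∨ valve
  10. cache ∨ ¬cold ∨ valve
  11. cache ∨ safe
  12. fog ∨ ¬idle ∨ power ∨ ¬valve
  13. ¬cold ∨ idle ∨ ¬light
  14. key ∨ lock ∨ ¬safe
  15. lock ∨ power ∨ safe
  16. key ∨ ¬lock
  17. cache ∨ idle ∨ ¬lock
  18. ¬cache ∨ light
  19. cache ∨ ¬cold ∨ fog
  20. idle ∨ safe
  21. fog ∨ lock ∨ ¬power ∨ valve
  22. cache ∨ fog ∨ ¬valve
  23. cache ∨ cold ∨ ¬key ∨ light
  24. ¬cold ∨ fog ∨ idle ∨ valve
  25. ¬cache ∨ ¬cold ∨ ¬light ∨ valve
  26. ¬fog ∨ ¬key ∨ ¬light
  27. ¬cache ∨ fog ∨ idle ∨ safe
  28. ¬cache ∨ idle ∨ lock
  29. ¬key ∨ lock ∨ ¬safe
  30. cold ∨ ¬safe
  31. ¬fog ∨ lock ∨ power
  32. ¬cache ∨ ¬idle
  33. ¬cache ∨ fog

idle = True, cache = False, cold = True, key = True, fog = True, light = False, power = False, valve = True, lock = True, safe = True

Set idle = True.
  then (¬cache ∨ ¬idle) forces cache = False.
  then (cache ∨ safe) forces safe = True.
  then (cold ∨ ¬safe) forces cold = True.
  then (cache ∨ ¬cold ∨ valve) forces valve = True.
  then (cache ∨ ¬cold ∨ fog) forces fog = True.
Try key = False:
  (key ∨ lock ∨ ¬safe) forces lock = True.
  clause (key ∨ ¬lock) is falsified — backtrack.
So key = True.
  then (¬fog ∨ ¬key ∨ ¬light) forces light = False.
  then (¬key ∨ lock ∨ ¬safe) forces lock = True.
  then (light ∨ ¬power ∨ ¬valve) forces power = False.
All clauses satisfied.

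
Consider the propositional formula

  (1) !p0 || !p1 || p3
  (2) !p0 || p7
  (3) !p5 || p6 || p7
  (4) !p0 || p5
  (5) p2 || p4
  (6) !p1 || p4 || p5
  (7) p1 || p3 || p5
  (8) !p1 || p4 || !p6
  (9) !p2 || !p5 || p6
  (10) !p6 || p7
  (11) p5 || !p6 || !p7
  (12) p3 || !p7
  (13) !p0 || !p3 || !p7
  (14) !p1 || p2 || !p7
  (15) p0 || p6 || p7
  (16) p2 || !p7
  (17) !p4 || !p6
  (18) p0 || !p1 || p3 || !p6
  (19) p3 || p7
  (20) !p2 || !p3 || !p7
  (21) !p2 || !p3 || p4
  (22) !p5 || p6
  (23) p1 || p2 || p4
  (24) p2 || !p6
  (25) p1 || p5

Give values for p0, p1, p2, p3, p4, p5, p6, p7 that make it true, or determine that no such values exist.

Unsatisfiable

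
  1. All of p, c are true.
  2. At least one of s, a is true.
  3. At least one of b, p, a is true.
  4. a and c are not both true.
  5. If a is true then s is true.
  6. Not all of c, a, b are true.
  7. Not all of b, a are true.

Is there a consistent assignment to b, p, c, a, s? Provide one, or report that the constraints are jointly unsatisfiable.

b=T; p=T; c=T; a=F; s=T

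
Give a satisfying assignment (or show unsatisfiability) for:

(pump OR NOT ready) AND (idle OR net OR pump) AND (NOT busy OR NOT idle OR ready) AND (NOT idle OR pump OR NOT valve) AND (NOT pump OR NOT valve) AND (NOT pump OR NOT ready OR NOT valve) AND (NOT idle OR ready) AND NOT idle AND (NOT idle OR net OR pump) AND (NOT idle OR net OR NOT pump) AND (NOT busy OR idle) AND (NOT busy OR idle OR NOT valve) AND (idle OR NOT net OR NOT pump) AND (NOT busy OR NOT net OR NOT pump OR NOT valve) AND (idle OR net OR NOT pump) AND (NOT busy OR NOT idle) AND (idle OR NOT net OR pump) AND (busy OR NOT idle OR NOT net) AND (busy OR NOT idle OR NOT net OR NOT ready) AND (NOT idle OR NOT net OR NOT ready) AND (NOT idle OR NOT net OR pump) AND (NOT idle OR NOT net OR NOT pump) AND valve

Unsatisfiable

Case pump = True:
  (NOT pump OR NOT valve) forces valve = False.
  Clause (valve) is falsified — contradiction.
Case pump = False:
  (pump OR NOT ready) forces ready = False.
  (NOT idle OR ready) forces idle = False.
  (idle OR net OR pump) forces net = True.
  Clause (idle OR NOT net OR pump) is falsified — contradiction.
Both cases fail, so the formula is unsatisfiable.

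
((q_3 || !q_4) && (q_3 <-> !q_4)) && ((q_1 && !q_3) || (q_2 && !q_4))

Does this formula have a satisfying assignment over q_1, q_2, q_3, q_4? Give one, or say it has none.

q_1: False; q_2: True; q_3: True; q_4: False

  (q_3 || !q_4) && (q_3 <-> !q_4) = True
    q_3 || !q_4 = True
      !q_4 = True
    q_3 <-> !q_4 = True
      !q_4 = True
  (q_1 && !q_3) || (q_2 && !q_4) = True
    q_1 && !q_3 = False
      !q_3 = False
    q_2 && !q_4 = True
      !q_4 = True
Both conjuncts True, so the formula holds.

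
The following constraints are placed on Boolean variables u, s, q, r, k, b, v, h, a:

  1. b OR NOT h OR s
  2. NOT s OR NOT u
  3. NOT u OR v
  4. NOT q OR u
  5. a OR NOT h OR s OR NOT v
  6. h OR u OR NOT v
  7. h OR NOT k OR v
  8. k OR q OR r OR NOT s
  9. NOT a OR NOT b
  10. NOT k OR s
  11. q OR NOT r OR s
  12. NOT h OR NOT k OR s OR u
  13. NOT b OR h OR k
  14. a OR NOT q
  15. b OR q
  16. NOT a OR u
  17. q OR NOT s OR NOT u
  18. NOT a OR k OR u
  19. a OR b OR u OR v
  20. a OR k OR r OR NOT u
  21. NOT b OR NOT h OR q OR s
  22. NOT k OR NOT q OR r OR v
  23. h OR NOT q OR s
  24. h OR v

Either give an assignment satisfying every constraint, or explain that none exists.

u=F, s=T, q=F, r=T, k=T, b=T, v=F, h=T, a=F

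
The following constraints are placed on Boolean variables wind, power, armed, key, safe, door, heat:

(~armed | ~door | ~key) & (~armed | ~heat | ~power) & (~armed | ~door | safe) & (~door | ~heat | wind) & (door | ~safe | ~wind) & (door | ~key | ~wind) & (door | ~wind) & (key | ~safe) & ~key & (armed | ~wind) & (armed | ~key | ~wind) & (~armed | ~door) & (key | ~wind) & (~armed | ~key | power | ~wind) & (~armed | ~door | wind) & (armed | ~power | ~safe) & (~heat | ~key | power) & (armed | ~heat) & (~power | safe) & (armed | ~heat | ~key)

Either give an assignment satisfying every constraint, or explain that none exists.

wind = False, power = False, armed = True, key = False, safe = False, door = False, heat = False

Unit clause (~key) forces key = False.
In (key | ~wind) only ~wind is left, so wind = False.
In (key | ~safe) only ~safe is left, so safe = False.
In (~power | safe) only ~power is left, so power = False.
Set armed = True.
  then (~armed | ~door | safe) forces door = False.
Set heat = False.
All clauses satisfied.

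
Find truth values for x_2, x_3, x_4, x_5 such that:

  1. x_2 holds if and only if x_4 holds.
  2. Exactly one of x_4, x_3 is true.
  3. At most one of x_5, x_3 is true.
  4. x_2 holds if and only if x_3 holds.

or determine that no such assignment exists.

UNSATISFIABLE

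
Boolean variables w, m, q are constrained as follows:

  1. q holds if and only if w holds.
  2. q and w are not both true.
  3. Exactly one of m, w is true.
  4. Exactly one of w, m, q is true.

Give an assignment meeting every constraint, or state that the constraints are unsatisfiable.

w=F, m=T, q=F

  (1) q=F, w=F — same ✓
  (2) q=F, w=F — not both ✓
  (3) {m, w}: 1 true — exactly one ✓
  (4) {w, m, q}: 1 true — exactly one ✓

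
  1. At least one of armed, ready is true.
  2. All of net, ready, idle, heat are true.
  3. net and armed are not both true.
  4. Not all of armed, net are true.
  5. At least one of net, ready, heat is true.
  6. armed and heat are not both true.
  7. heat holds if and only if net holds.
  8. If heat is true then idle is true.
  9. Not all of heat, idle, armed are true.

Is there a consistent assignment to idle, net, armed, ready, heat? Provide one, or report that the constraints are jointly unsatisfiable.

idle = True, net = True, armed = False, ready = True, heat = True

  (1) {armed, ready}: 1 true — at least one ✓
  (2) {net, ready, idle, heat}: all 4 true ✓
  (3) net=T, armed=F — not both ✓
  (4) {armed, net}: 1/2 true — not all ✓
  (5) {net, ready, heat}: 3 true — at least one ✓
  (6) armed=F, heat=T — not both ✓
  (7) heat=T, net=T — same ✓
  (8) heat=T ⇒ idle: T ✓
  (9) {heat, idle, armed}: 2/3 true — not all ✓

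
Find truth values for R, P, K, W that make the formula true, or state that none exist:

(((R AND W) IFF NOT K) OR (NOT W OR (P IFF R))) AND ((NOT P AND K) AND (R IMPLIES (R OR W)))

R: True; P: False; K: True; W: False

  ((R AND W) IFF NOT K) OR (NOT W OR (P IFF R)) = True
    (R AND W) IFF NOT K = True
      R AND W = False
      NOT K = False
    NOT W OR (P IFF R) = True
      NOT W = True
      P IFF R = False
  (NOT P AND K) AND (R IMPLIES (R OR W)) = True
    NOT P AND K = True
      NOT P = True
    R IMPLIES (R OR W) = True
      R OR W = True
Both conjuncts True, so the formula holds.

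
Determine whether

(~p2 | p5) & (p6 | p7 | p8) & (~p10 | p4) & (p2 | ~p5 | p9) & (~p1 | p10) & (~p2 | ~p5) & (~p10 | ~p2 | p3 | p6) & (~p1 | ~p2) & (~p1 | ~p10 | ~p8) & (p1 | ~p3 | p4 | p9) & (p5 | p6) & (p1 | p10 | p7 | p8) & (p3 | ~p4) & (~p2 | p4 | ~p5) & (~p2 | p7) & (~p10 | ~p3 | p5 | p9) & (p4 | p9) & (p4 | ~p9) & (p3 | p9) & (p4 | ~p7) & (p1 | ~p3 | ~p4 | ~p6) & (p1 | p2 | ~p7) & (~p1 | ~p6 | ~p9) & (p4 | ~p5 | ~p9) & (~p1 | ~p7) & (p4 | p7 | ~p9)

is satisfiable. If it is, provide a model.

p1=F, p2=F, p3=T, p4=T, p5=T, p6=F, p7=F, p8=T, p9=T, p10=F

Set p1 = False.
Try p2 = True:
  (~p2 | p5) forces p5 = True.
  clause (~p2 | ~p5) is falsified — backtrack.
So p2 = False.
  then (p1 | p2 | ~p7) forces p7 = False.
Set p3 = True.
Set p4 = True.
  then (p1 | ~p3 | ~p4 | ~p6) forces p6 = False.
  then (p6 | p7 | p8) forces p8 = True.
  then (p5 | p6) forces p5 = True.
  then (p2 | ~p5 | p9) forces p9 = True.
Set p10 = False.
All clauses satisfied.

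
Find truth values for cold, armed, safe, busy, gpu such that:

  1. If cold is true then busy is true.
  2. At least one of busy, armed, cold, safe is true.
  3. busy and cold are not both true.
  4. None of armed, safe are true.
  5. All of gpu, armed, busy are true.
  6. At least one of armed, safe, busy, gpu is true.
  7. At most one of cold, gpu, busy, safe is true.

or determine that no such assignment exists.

No satisfying assignment exists.

Case armed = True:
  Constraint (4) is violated (armed=T) — contradiction.
Case armed = False:
  Constraint (5) is violated (armed=F) — contradiction.
Both cases fail — unsatisfiable.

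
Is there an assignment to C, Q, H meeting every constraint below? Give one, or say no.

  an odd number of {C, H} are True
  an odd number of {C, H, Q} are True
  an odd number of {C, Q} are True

C=T; Q=F; H=F

{C, H}: 1 true → odd ✓
{C, H, Q}: 1 true → odd ✓
{C, Q}: 1 true → odd ✓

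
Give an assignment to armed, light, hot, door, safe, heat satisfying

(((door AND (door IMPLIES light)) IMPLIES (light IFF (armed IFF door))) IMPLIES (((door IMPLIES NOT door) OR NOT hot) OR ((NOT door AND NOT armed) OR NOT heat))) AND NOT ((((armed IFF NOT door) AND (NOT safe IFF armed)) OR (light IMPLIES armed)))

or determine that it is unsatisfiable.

armed = False, light = True, hot = False, door = False, safe = False, heat = False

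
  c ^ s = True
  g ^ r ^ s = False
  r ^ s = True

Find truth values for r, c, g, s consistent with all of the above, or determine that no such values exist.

r = True; c = True; g = True; s = False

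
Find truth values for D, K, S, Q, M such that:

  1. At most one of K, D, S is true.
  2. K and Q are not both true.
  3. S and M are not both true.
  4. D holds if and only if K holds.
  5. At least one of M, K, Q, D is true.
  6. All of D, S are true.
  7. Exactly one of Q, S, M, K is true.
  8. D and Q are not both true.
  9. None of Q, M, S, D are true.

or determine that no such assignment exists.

No satisfying assignment exists.

Case D = True:
  Constraint (9) is violated (D=T) — contradiction.
Case D = False:
  Constraint (6) is violated (D=F) — contradiction.
Both cases fail — unsatisfiable.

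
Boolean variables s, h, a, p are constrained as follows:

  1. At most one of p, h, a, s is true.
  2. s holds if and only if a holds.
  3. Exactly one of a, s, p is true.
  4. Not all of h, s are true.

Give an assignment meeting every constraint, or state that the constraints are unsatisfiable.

s=F; h=F; a=F; p=T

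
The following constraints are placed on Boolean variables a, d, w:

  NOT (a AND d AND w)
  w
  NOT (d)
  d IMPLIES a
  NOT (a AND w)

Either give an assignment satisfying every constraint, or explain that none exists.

Unit clause (NOT d) forces d = False.
Unit clause (w) forces w = True.
In (NOT a OR NOT w) only NOT a is left, so a = False.
All clauses satisfied.

a = False, d = False, w = True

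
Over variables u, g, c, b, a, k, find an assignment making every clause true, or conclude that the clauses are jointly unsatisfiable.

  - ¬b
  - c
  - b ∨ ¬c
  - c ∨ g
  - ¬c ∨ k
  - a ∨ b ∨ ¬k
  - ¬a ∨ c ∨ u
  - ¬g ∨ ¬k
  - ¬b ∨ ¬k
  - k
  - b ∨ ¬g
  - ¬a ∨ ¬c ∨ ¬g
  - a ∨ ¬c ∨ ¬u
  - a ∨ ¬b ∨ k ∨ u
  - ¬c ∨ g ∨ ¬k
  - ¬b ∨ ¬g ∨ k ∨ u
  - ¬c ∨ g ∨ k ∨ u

UNSATISFIABLE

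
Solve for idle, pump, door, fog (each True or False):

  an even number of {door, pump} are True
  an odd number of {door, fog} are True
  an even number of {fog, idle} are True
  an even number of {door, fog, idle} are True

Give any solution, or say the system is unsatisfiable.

idle = True; pump = False; door = False; fog = True

{door, pump}: 0 true → even ✓
{door, fog}: 1 true → odd ✓
{fog, idle}: 2 true → even ✓
{door, fog, idle}: 2 true → even ✓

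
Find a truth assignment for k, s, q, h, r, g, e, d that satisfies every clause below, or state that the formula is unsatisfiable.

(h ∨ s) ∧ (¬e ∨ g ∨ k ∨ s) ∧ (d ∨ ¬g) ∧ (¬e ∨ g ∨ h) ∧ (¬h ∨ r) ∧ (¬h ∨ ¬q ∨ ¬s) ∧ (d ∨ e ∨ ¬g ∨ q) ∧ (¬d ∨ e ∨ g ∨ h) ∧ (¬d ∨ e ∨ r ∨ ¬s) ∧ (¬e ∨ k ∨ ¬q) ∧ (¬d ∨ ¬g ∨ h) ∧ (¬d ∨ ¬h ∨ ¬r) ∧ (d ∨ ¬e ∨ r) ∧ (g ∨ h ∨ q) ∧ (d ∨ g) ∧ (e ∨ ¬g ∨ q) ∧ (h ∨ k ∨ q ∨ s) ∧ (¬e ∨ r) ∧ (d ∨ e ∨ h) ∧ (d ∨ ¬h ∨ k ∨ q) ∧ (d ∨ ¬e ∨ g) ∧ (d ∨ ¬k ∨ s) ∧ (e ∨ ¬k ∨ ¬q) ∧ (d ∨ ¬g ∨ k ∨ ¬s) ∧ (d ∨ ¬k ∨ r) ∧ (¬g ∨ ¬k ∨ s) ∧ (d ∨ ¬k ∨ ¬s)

Unsatisfiable — no assignment works.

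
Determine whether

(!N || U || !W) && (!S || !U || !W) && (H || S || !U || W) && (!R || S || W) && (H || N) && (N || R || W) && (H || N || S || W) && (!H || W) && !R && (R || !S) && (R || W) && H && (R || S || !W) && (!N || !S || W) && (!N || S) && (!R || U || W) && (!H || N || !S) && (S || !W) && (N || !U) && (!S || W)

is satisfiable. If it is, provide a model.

Unsatisfiable

Case R = True:
  Clause (!R) is falsified — contradiction.
Case R = False:
  (R || !S) forces S = False.
  (R || W) forces W = True.
  Clause (R || S || !W) is falsified — contradiction.
Both cases fail, so the formula is unsatisfiable.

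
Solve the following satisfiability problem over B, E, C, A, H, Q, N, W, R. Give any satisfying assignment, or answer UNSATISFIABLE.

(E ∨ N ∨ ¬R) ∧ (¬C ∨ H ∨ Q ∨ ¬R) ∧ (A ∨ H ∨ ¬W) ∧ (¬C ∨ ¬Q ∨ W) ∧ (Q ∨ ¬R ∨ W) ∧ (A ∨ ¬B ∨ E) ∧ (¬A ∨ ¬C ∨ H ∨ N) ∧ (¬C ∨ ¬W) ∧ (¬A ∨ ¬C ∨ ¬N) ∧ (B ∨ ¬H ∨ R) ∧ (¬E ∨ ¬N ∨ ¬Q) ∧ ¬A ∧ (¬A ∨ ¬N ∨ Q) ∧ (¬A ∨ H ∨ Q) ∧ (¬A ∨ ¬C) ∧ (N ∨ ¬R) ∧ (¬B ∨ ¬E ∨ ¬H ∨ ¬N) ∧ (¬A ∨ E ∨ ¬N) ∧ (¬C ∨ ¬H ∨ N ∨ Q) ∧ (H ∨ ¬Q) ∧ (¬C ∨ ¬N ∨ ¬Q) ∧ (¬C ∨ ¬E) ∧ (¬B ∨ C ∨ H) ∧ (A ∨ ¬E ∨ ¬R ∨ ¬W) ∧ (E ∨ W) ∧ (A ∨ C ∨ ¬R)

B = True, E = True, C = False, A = False, H = True, Q = False, N = False, W = False, R = False

Unit clause (¬A) forces A = False.
Set B = True.
  then (A ∨ ¬B ∨ E) forces E = True.
  then (¬C ∨ ¬E) forces C = False.
  then (¬B ∨ C ∨ H) forces H = True.
  then (A ∨ C ∨ ¬R) forces R = False.
  then (¬B ∨ ¬E ∨ ¬H ∨ ¬N) forces N = False.
Set Q = False.
Set W = False.
All clauses satisfied.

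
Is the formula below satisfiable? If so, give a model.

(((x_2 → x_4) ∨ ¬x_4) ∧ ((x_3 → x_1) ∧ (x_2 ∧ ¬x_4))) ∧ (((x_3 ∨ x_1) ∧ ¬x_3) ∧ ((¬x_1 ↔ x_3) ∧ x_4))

Case x_4 = True: the conjunct ¬x_4 is False.
Case x_4 = False: the conjunct x_4 is False.
Both cases fail — unsatisfiable.

UNSATISFIABLE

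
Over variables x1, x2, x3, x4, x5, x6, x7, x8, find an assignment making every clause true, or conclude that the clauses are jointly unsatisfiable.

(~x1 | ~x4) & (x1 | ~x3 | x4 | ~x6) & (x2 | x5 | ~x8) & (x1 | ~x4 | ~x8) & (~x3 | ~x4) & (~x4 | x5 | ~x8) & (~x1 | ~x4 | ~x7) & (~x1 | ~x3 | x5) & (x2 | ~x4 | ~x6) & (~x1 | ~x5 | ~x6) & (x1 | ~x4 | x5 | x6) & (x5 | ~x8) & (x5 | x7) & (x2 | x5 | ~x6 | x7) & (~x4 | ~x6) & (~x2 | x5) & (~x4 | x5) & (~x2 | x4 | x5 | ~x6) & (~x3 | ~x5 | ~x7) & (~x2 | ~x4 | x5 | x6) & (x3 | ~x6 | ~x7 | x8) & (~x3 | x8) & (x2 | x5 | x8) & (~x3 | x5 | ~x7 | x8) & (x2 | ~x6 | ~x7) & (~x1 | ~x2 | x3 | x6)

Set x1 = False.
Set x2 = False.
Set x3 = True.
  then (~x3 | ~x4) forces x4 = False.
  then (~x3 | x8) forces x8 = True.
  then (x1 | ~x3 | x4 | ~x6) forces x6 = False.
  then (x2 | x5 | ~x8) forces x5 = True.
  then (~x3 | ~x5 | ~x7) forces x7 = False.
All clauses satisfied.

x1: False, x2: False, x3: True, x4: False, x5: True, x6: False, x7: False, x8: True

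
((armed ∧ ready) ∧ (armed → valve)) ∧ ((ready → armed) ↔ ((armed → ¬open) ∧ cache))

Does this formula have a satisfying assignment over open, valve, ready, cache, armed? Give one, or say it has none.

open = False, valve = True, ready = True, cache = True, armed = True

  (armed ∧ ready) ∧ (armed → valve) = True
    armed ∧ ready = True
    armed → valve = True
  (ready → armed) ↔ ((armed → ¬open) ∧ cache) = True
    ready → armed = True
    (armed → ¬open) ∧ cache = True
      armed → ¬open = True
        ¬open = True
Both conjuncts True, so the formula holds.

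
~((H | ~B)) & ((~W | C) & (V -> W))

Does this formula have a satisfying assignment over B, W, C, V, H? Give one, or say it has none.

B = True; W = True; C = True; V = False; H = False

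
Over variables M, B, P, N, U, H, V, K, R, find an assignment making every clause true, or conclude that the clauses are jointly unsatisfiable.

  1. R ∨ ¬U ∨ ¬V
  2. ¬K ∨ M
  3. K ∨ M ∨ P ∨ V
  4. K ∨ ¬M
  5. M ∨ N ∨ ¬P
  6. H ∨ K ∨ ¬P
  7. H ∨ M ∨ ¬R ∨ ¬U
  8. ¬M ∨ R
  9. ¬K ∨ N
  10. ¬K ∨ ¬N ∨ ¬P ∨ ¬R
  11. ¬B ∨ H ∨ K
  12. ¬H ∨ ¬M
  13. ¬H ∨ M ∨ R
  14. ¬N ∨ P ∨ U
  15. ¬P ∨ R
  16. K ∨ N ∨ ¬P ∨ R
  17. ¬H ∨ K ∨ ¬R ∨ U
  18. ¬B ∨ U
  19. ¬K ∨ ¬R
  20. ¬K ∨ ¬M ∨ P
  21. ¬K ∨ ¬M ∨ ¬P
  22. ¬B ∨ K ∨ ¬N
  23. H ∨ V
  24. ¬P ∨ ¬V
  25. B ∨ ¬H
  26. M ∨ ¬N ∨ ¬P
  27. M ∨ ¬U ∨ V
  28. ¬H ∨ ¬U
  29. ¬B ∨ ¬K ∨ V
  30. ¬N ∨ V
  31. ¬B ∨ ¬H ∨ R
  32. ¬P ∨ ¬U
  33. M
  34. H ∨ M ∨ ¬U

No satisfying assignment exists.

Case M = True:
  (K ∨ ¬M) forces K = True.
  (¬M ∨ R) forces R = True.
  Clause (¬K ∨ ¬R) is falsified — contradiction.
Case M = False:
  Clause (M) is falsified — contradiction.
Both cases fail, so the formula is unsatisfiable.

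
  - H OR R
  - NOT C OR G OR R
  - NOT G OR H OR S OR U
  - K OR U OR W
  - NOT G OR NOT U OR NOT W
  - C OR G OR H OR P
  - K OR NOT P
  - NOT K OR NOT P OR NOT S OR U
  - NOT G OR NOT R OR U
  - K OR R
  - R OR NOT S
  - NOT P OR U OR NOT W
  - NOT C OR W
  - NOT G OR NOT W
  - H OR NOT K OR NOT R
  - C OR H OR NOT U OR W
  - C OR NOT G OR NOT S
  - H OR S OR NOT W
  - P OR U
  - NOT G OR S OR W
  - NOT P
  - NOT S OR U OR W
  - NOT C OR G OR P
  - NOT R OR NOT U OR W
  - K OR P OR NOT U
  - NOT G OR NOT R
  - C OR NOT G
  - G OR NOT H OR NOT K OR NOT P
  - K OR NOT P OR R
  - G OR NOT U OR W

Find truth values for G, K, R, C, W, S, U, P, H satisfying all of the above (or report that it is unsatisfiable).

G: False, K: True, R: True, C: False, W: True, S: False, U: True, P: False, H: True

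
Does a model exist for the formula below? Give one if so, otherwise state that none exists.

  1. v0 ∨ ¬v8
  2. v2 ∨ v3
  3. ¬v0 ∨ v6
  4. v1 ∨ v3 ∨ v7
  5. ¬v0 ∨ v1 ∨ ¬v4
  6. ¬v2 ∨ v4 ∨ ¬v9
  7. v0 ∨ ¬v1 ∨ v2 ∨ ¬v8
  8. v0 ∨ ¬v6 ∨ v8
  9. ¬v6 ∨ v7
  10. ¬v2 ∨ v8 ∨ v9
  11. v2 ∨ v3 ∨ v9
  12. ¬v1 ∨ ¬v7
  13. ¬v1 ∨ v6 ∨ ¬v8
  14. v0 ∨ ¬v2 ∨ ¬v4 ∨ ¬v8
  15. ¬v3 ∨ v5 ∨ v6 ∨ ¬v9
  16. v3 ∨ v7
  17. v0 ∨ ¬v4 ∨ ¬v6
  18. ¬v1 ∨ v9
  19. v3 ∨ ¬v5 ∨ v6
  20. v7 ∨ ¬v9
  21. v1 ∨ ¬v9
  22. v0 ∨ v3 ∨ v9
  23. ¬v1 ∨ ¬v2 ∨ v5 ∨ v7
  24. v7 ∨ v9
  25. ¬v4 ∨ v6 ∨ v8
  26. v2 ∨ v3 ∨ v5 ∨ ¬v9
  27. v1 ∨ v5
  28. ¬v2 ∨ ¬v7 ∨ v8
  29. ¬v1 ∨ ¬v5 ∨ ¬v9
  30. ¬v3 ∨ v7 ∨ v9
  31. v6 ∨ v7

v0: True; v1: False; v2: True; v3: False; v4: False; v5: True; v6: True; v7: True; v8: True; v9: False

Set v0 = True.
  then (¬v0 ∨ v6) forces v6 = True.
  then (¬v6 ∨ v7) forces v7 = True.
  then (¬v1 ∨ ¬v7) forces v1 = False.
  then (v1 ∨ ¬v9) forces v9 = False.
  then (v1 ∨ v5) forces v5 = True.
  then (¬v0 ∨ v1 ∨ ¬v4) forces v4 = False.
Set v2 = True.
  then (¬v2 ∨ v8 ∨ v9) forces v8 = True.
Set v3 = False.
All clauses satisfied.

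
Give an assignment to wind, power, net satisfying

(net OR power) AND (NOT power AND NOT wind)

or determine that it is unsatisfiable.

wind = False, power = False, net = True

  net OR power = True
  NOT power AND NOT wind = True
    NOT power = True
    NOT wind = True
Both conjuncts True, so the formula holds.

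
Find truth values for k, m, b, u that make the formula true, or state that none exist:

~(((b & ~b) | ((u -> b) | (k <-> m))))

k=F, m=T, b=F, u=T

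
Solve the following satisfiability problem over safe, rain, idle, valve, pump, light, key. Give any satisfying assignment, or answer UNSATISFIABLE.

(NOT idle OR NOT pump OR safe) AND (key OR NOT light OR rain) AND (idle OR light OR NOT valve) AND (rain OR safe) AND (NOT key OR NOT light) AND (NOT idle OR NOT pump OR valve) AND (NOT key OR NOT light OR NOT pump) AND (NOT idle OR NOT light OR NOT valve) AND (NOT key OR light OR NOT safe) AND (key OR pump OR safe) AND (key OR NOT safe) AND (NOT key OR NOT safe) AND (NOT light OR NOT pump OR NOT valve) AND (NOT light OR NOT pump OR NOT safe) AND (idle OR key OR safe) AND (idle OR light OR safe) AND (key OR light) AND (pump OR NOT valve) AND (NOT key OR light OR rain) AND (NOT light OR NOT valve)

safe = False, rain = True, idle = True, valve = False, pump = False, light = False, key = True

Set safe = False.
  then (rain OR safe) forces rain = True.
Try idle = False:
  (idle OR key OR safe) forces key = True.
  (NOT key OR NOT light) forces light = False.
  clause (idle OR light OR safe) is falsified — backtrack.
So idle = True.
  then (NOT idle OR NOT pump OR safe) forces pump = False.
  then (key OR pump OR safe) forces key = True.
  then (pump OR NOT valve) forces valve = False.
  then (NOT key OR NOT light) forces light = False.
All clauses satisfied.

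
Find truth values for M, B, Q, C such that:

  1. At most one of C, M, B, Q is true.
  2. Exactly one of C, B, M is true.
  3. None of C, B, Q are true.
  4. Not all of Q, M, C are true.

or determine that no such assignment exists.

M = True; B = False; Q = False; C = False

  (1) {C, M, B, Q}: 1 true — at most one ✓
  (2) {C, B, M}: 1 true — exactly one ✓
  (3) {C, B, Q}: 0 true — none ✓
  (4) {Q, M, C}: 1/3 true — not all ✓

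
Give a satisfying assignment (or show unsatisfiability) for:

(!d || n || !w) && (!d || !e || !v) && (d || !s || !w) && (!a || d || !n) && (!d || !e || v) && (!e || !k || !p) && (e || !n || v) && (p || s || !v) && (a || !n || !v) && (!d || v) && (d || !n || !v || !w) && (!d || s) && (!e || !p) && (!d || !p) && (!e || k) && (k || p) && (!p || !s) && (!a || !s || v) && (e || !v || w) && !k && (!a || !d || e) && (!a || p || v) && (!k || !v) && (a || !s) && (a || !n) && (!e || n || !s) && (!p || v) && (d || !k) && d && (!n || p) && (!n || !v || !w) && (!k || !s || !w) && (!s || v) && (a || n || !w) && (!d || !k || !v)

No satisfying assignment exists.

Case p = True:
  (!e || !p) forces e = False.
  (!d || !p) forces d = False.
  Clause (d) is falsified — contradiction.
Case p = False:
  (k || p) forces k = True.
  Clause (!k) is falsified — contradiction.
Both cases fail, so the formula is unsatisfiable.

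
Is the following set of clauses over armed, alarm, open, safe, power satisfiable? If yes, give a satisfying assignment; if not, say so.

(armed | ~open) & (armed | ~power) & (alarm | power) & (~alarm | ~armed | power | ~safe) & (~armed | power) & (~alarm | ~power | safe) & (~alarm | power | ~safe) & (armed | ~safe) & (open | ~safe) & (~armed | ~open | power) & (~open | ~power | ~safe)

armed: False, alarm: True, open: False, safe: False, power: False

Set armed = False.
  then (armed | ~open) forces open = False.
  then (armed | ~power) forces power = False.
  then (alarm | power) forces alarm = True.
  then (~alarm | power | ~safe) forces safe = False.
All clauses satisfied.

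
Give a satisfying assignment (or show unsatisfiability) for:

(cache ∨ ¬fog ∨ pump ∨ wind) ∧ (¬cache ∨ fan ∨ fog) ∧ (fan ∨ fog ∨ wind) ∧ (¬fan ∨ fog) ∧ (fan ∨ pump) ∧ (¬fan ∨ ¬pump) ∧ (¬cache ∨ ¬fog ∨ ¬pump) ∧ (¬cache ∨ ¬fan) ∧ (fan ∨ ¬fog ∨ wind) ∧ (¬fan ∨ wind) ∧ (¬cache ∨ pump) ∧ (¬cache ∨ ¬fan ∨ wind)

Try cache = True:
  (¬cache ∨ ¬fan) forces fan = False.
  (¬cache ∨ fan ∨ fog) forces fog = True.
  (fan ∨ pump) forces pump = True.
  clause (¬cache ∨ ¬fog ∨ ¬pump) is falsified — backtrack.
So cache = False.
Set pump = True.
  then (¬fan ∨ ¬pump) forces fan = False.
Set wind = True.
Set fog = True.
All clauses satisfied.

cache = False, pump = True, fan = False, wind = True, fog = True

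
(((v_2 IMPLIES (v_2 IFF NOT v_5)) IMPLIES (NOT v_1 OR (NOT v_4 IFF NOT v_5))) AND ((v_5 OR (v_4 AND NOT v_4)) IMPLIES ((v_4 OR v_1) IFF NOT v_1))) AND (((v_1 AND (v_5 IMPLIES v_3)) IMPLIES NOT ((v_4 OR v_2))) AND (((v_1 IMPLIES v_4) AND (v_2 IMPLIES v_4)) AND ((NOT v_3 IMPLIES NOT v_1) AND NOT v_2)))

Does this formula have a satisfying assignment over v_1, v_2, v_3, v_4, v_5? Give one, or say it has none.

v_1: False, v_2: False, v_3: True, v_4: True, v_5: True

  ((v_2 IMPLIES (v_2 IFF NOT v_5)) IMPLIES (NOT v_1 OR (NOT v_4 IFF NOT v_5))) AND ((v_5 OR (v_4 AND NOT v_4)) IMPLIES ((v_4 OR v_1) IFF NOT v_1)) = True
    (v_2 IMPLIES (v_2 IFF NOT v_5)) IMPLIES (NOT v_1 OR (NOT v_4 IFF NOT v_5)) = True
      v_2 IMPLIES (v_2 IFF NOT v_5) = True
        v_2 IFF NOT v_5 = True
          NOT v_5 = False
      NOT v_1 OR (NOT v_4 IFF NOT v_5) = True
        NOT v_1 = True
        NOT v_4 IFF NOT v_5 = True
          NOT v_4 = False
          NOT v_5 = False
    (v_5 OR (v_4 AND NOT v_4)) IMPLIES ((v_4 OR v_1) IFF NOT v_1) = True
      v_5 OR (v_4 AND NOT v_4) = True
        v_4 AND NOT v_4 = False
          NOT v_4 = False
      (v_4 OR v_1) IFF NOT v_1 = True
        v_4 OR v_1 = True
        NOT v_1 = True
  ((v_1 AND (v_5 IMPLIES v_3)) IMPLIES NOT ((v_4 OR v_2))) AND (((v_1 IMPLIES v_4) AND (v_2 IMPLIES v_4)) AND ((NOT v_3 IMPLIES NOT v_1) AND NOT v_2)) = True
    (v_1 AND (v_5 IMPLIES v_3)) IMPLIES NOT ((v_4 OR v_2)) = True
      v_1 AND (v_5 IMPLIES v_3) = False
        v_5 IMPLIES v_3 = True
      NOT ((v_4 OR v_2)) = False
        v_4 OR v_2 = True
    ((v_1 IMPLIES v_4) AND (v_2 IMPLIES v_4)) AND ((NOT v_3 IMPLIES NOT v_1) AND NOT v_2) = True
      (v_1 IMPLIES v_4) AND (v_2 IMPLIES v_4) = True
        v_1 IMPLIES v_4 = True
        v_2 IMPLIES v_4 = True
      (NOT v_3 IMPLIES NOT v_1) AND NOT v_2 = True
        NOT v_3 IMPLIES NOT v_1 = True
          NOT v_3 = False
          NOT v_1 = True
        NOT v_2 = True
Both conjuncts True, so the formula holds.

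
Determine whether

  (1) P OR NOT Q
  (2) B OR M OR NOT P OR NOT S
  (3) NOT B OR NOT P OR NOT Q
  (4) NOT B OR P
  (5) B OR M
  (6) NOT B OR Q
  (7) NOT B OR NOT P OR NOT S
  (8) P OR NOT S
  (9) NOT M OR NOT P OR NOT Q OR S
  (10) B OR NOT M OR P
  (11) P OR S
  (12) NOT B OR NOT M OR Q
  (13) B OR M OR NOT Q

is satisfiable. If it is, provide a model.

S: True; Q: False; M: True; P: True; B: False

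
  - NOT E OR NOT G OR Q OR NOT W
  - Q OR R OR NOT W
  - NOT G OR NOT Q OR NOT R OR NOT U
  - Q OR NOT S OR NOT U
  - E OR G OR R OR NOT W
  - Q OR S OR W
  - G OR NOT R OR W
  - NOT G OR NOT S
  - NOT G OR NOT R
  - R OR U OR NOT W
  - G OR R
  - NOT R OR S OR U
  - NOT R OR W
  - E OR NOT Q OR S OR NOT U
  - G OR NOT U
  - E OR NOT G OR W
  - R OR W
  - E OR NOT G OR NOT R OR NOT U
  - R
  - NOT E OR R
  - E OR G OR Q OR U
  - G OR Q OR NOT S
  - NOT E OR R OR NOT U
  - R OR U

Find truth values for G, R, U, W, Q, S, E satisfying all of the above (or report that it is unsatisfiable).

Unit clause (R) forces R = True.
In (NOT G OR NOT R) only NOT G is left, so G = False.
In (NOT R OR W) only W is left, so W = True.
In (G OR NOT U) only NOT U is left, so U = False.
In (NOT R OR S OR U) only S is left, so S = True.
In (G OR Q OR NOT S) only Q is left, so Q = True.
Set E = True.
All clauses satisfied.

G: False, R: True, U: False, W: True, Q: True, S: True, E: True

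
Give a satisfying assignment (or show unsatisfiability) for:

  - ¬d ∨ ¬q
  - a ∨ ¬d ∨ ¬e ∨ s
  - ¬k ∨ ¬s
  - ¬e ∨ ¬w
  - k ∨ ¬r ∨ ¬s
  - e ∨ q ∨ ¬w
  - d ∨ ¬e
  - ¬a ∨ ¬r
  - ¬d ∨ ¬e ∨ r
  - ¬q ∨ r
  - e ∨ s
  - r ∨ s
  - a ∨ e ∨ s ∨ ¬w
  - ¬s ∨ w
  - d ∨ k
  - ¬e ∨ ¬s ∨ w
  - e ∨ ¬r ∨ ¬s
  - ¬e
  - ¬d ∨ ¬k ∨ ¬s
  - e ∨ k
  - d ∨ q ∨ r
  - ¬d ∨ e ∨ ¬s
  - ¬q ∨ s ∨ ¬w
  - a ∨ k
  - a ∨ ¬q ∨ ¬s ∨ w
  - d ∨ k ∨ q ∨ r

Case e = True:
  Clause (¬e) is falsified — contradiction.
Case e = False:
  (e ∨ s) forces s = True.
  (¬k ∨ ¬s) forces k = False.
  Clause (e ∨ k) is falsified — contradiction.
Both cases fail, so the formula is unsatisfiable.

No satisfying assignment exists.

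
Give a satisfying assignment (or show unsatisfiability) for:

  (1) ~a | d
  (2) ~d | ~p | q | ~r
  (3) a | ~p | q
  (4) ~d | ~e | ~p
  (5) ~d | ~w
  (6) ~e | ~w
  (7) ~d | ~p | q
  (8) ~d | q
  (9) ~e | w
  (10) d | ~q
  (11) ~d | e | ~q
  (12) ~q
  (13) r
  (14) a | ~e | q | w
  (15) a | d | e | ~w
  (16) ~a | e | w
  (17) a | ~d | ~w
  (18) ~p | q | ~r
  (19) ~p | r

d: False, a: False, p: False, e: False, r: True, w: False, q: False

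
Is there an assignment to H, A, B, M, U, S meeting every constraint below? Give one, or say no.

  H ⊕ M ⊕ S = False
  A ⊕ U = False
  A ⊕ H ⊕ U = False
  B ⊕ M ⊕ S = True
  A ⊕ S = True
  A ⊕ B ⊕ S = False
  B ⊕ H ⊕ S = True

H = False, A = True, B = True, M = False, U = True, S = False

H ⊕ M ⊕ S = F ⊕ F ⊕ F = False ✓
A ⊕ U = T ⊕ T = False ✓
A ⊕ H ⊕ U = T ⊕ F ⊕ T = False ✓
B ⊕ M ⊕ S = T ⊕ F ⊕ F = True ✓
A ⊕ S = T ⊕ F = True ✓
A ⊕ B ⊕ S = T ⊕ T ⊕ F = False ✓
B ⊕ H ⊕ S = T ⊕ F ⊕ F = True ✓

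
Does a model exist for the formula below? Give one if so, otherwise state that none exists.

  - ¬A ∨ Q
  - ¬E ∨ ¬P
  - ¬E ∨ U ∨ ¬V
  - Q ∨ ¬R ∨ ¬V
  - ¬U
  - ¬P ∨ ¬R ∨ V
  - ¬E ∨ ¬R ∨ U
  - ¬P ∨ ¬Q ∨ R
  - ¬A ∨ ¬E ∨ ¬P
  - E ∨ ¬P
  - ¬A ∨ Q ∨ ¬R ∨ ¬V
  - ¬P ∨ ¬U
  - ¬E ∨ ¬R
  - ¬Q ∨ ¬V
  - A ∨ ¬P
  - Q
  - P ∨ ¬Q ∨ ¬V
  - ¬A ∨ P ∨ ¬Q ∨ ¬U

Unit clause (¬U) forces U = False.
Unit clause (Q) forces Q = True.
In (¬Q ∨ ¬V) only ¬V is left, so V = False.
Try P = True:
  (¬E ∨ ¬P) forces E = False.
  clause (E ∨ ¬P) is falsified — backtrack.
So P = False.
Set A = False.
Set E = False.
Set R = True.
All clauses satisfied.

P=F; A=F; U=F; E=F; Q=T; V=F; R=T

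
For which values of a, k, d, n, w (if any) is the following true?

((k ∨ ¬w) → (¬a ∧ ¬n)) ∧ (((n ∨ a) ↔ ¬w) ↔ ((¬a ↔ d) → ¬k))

a=F, k=T, d=F, n=F, w=T

  (k ∨ ¬w) → (¬a ∧ ¬n) = True
    k ∨ ¬w = True
      ¬w = False
    ¬a ∧ ¬n = True
      ¬a = True
      ¬n = True
  ((n ∨ a) ↔ ¬w) ↔ ((¬a ↔ d) → ¬k) = True
    (n ∨ a) ↔ ¬w = True
      n ∨ a = False
      ¬w = False
    (¬a ↔ d) → ¬k = True
      ¬a ↔ d = False
        ¬a = True
      ¬k = False
Both conjuncts True, so the formula holds.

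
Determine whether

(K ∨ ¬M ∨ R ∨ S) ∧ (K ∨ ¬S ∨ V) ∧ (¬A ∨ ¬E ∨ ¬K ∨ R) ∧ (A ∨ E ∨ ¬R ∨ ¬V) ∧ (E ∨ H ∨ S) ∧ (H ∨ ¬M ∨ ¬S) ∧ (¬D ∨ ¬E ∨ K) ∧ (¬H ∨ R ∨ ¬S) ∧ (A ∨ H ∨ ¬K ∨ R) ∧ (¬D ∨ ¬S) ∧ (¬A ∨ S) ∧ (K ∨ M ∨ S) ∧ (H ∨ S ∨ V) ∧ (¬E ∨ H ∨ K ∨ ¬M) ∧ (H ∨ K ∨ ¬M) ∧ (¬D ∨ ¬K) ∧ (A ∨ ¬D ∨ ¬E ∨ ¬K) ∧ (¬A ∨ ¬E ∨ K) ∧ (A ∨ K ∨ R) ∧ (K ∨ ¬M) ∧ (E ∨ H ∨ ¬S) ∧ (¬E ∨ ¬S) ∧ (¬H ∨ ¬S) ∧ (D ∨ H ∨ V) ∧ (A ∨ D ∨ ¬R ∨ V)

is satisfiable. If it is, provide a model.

A=F, K=T, H=T, V=T, S=F, E=T, M=F, R=T, D=F

Set A = False.
Set K = True.
  then (¬D ∨ ¬K) forces D = False.
Set H = True.
  then (¬H ∨ ¬S) forces S = False.
Set V = True.
Set E = True.
Set M = False.
Set R = True.
All clauses satisfied.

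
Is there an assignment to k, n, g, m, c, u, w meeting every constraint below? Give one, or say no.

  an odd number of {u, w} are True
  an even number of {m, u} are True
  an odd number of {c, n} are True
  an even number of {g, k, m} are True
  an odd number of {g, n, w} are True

k = False, n = False, g = False, m = False, c = True, u = False, w = True

{u, w}: 1 true → odd ✓
{m, u}: 0 true → even ✓
{c, n}: 1 true → odd ✓
{g, k, m}: 0 true → even ✓
{g, n, w}: 1 true → odd ✓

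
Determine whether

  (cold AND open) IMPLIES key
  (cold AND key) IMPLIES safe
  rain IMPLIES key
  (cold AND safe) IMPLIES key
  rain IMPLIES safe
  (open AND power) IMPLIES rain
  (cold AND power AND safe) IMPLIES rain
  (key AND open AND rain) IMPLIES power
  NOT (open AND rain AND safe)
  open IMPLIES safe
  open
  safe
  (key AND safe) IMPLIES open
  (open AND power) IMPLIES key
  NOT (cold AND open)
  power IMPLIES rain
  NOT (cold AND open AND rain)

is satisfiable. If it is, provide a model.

Unit clause (safe) forces safe = True.
Unit clause (open) forces open = True.
In (NOT open OR NOT rain OR NOT safe) only NOT rain is left, so rain = False.
In (NOT power OR rain) only NOT power is left, so power = False.
In (NOT cold OR NOT open) only NOT cold is left, so cold = False.
Set key = True.
All clauses satisfied.

rain = False, safe = True, key = True, cold = False, power = False, open = True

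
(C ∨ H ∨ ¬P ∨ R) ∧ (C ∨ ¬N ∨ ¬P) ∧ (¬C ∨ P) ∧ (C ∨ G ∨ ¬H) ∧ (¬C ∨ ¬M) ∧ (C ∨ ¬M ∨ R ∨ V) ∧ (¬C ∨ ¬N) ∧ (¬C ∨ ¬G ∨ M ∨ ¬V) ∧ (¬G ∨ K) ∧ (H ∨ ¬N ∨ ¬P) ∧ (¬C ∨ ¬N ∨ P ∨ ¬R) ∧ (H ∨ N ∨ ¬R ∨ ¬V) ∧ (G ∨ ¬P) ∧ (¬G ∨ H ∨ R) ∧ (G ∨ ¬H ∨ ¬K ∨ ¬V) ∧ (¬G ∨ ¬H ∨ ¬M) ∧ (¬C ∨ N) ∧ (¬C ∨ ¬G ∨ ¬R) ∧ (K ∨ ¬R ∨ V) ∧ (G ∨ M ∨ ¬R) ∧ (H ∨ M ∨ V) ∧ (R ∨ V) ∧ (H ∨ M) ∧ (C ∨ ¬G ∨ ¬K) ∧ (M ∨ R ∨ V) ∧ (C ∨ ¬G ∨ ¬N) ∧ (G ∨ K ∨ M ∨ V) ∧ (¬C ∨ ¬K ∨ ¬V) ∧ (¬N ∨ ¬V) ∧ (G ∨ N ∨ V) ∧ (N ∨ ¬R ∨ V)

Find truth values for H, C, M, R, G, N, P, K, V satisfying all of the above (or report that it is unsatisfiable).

Set H = False.
  then (H ∨ M) forces M = True.
  then (¬C ∨ ¬M) forces C = False.
Set R = False.
  then (C ∨ H ∨ ¬P ∨ R) forces P = False.
  then (C ∨ ¬M ∨ R ∨ V) forces V = True.
  then (¬G ∨ H ∨ R) forces G = False.
  then (¬N ∨ ¬V) forces N = False.
Set K = False.
All clauses satisfied.

H = False, C = False, M = True, R = False, G = False, N = False, P = False, K = False, V = True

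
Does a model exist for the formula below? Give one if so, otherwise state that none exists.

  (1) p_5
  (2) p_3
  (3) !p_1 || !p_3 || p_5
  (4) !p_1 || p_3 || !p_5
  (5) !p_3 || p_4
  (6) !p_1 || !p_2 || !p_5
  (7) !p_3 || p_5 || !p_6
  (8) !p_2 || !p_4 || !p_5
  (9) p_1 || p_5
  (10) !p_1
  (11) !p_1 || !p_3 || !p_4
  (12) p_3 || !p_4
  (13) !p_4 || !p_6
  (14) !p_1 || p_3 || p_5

Unit clause (p_5) forces p_5 = True.
Unit clause (p_3) forces p_3 = True.
In (!p_3 || p_4) only p_4 is left, so p_4 = True.
In (!p_2 || !p_4 || !p_5) only !p_2 is left, so p_2 = False.
Unit clause (!p_1) forces p_1 = False.
In (!p_4 || !p_6) only !p_6 is left, so p_6 = False.
All clauses satisfied.

p_1 = False, p_2 = False, p_3 = True, p_4 = True, p_5 = True, p_6 = False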